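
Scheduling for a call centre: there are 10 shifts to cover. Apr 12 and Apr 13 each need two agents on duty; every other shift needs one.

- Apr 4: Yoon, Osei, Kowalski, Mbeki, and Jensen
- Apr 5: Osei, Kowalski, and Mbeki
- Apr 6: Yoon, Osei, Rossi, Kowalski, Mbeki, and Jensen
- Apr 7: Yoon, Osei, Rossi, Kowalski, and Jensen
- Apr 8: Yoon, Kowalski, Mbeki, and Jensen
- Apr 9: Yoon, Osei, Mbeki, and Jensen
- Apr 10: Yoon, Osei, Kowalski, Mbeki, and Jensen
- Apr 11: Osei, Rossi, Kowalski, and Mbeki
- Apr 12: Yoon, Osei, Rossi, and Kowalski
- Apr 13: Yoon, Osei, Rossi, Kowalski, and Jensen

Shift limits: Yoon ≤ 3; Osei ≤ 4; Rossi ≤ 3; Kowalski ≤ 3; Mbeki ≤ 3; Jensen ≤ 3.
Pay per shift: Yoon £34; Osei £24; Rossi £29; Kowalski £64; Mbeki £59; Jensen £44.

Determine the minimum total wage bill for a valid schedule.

£373

Picking the cheapest available agent for each shift independently would cost £308, but that ignores the shift limits.
An optimal schedule: Apr 4→Osei, Apr 5→Osei, Apr 6→Jensen, Apr 7→Rossi, Apr 8→Yoon, Apr 9→Osei, Apr 10→Yoon, Apr 11→Osei, Apr 12→Rossi+Yoon, Apr 13→Rossi+Jensen.
Total: 24 + 24 + 44 + 29 + 34 + 24 + 34 + 24 + 29 + 34 + 29 + 44 = £373.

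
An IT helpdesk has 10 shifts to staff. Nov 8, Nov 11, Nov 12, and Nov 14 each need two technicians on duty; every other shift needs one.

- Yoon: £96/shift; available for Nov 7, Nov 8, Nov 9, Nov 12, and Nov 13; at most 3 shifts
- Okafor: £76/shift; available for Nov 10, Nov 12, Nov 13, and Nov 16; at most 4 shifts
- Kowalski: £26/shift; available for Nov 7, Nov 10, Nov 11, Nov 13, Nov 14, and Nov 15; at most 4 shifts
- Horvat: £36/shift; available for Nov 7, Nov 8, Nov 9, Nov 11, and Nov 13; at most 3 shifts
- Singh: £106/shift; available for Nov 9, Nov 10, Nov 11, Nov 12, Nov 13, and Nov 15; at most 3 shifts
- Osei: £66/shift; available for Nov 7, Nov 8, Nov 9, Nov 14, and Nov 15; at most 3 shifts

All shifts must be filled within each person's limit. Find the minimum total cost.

£734

Nov 14 can only be covered by Kowalski and Osei, so that assignment is forced.
Nov 16 can only be covered by Okafor, so that assignment is forced.
Picking the cheapest available technician for each shift independently would cost £644, but that ignores the shift limits.
An optimal schedule: Nov 7→Horvat, Nov 8→Horvat+Osei, Nov 9→Osei, Nov 10→Kowalski, Nov 11→Kowalski+Horvat, Nov 12→Okafor+Yoon, Nov 13→Okafor, Nov 14→Kowalski+Osei, Nov 15→Kowalski, Nov 16→Okafor.
Total: 36 + 36 + 66 + 66 + 26 + 26 + 36 + 76 + 96 + 76 + 26 + 66 + 26 + 76 = £734.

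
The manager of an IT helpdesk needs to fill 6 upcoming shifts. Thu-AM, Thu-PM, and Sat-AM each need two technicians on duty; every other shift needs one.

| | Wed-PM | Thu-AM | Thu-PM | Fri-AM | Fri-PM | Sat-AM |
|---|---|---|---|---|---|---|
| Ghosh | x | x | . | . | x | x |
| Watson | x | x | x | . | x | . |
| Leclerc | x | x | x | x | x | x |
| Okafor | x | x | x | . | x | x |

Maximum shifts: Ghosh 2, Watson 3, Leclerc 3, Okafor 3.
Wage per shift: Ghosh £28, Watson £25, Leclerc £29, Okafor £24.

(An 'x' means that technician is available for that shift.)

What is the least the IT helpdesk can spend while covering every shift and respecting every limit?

£232

Fri-AM can only be covered by Leclerc, so that assignment is forced.
Picking the cheapest available technician for each shift independently would cost £227, but that ignores the shift limits.
An optimal schedule: Wed-PM→Okafor, Thu-AM→Watson+Ghosh, Thu-PM→Okafor+Watson, Fri-AM→Leclerc, Fri-PM→Watson, Sat-AM→Okafor+Ghosh.
Total: 24 + 25 + 28 + 24 + 25 + 29 + 25 + 24 + 28 = £232.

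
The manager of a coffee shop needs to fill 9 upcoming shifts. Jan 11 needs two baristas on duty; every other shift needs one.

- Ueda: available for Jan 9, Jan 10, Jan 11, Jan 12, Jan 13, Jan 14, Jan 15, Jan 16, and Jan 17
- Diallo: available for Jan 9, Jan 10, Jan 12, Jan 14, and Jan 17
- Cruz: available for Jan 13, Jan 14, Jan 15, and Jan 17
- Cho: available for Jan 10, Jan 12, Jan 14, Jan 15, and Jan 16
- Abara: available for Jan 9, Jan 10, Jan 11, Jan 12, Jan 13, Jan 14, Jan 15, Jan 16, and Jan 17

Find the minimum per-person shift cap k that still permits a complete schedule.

With 5 baristas and 10 worker-slots to fill, someone must work at least ⌈10/5⌉ = 2 shifts, so k ≥ 2.
k = 2 works: Jan 9→Ueda, Jan 10→Diallo, Jan 11→Ueda+Abara, Jan 12→Diallo, Jan 13→Cruz, Jan 14→Cho, Jan 15→Cruz, Jan 16→Cho, Jan 17→Abara.
Loads: Ueda 2, Diallo 2, Cruz 2, Cho 2, Abara 2 — all ≤ 2.

2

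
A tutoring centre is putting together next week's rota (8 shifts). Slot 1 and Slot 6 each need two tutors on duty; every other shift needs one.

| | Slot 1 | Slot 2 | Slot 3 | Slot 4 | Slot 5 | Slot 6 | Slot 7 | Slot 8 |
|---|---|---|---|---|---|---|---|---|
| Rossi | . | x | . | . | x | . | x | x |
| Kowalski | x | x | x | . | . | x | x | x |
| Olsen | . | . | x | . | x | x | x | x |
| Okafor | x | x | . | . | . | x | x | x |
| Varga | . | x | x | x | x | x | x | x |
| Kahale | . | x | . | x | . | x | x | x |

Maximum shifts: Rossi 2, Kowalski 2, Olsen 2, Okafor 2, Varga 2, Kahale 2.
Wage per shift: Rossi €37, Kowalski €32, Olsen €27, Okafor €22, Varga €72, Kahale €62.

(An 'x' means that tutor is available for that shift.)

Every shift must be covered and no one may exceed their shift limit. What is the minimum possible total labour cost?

Slot 1 can only be covered by Kowalski and Okafor, so that assignment is forced.
Picking the cheapest available tutor for each shift independently would cost €285, but that ignores the shift limits.
An optimal schedule: Slot 1→Okafor+Kowalski, Slot 2→Okafor, Slot 3→Olsen, Slot 4→Kahale, Slot 5→Olsen, Slot 6→Kowalski+Kahale, Slot 7→Rossi, Slot 8→Rossi.
Total: 22 + 32 + 22 + 27 + 62 + 27 + 32 + 62 + 37 + 37 = €360.

€360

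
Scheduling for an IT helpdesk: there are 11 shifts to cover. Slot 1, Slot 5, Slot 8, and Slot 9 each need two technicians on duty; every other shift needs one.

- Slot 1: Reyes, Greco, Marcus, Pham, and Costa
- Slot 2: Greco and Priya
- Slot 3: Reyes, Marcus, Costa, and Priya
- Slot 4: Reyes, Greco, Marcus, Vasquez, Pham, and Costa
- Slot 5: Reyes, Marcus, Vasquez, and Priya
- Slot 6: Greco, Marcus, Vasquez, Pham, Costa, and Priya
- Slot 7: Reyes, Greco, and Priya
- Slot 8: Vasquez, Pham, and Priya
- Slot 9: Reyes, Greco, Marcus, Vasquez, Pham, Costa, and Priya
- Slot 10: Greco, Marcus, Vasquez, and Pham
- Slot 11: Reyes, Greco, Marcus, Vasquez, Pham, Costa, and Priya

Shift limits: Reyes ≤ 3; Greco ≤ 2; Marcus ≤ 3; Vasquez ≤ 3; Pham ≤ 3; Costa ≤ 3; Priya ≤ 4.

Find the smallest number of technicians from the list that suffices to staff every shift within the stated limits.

5

15 slots to fill and no one can take more than 4, so at least ⌈15/4⌉ = 4 technicians are needed.
Any 4 technicians together have capacity at most 4+3+3+3 = 13 < 15 slots, so 4 can never suffice.
Reyes, Greco, Marcus, Vasquez, and Priya alone can cover everything: Slot 1→Reyes+Greco, Slot 2→Greco, Slot 3→Reyes, Slot 4→Marcus, Slot 5→Vasquez+Priya, Slot 6→Marcus, Slot 7→Reyes, Slot 8→Vasquez+Priya, Slot 9→Vasquez+Priya, Slot 10→Marcus, Slot 11→Priya.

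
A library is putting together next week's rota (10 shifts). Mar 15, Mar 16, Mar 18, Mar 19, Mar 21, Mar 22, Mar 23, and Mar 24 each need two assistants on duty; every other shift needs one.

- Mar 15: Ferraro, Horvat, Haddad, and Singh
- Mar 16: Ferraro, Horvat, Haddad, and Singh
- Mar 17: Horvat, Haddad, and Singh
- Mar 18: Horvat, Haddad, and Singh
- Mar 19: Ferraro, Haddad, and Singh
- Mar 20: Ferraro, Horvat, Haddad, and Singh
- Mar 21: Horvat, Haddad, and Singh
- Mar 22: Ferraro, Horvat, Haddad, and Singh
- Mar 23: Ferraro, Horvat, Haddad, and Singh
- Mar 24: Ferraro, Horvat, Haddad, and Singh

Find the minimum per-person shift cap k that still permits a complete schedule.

With 4 assistants and 18 worker-slots to fill, someone must work at least ⌈18/4⌉ = 5 shifts, so k ≥ 5.
k = 5 works: Mar 15→Ferraro+Horvat, Mar 16→Ferraro+Horvat, Mar 17→Horvat, Mar 18→Horvat+Haddad, Mar 19→Ferraro+Haddad, Mar 20→Ferraro, Mar 21→Horvat+Haddad, Mar 22→Ferraro+Singh, Mar 23→Haddad+Singh, Mar 24→Haddad+Singh.
Loads: Ferraro 5, Horvat 5, Haddad 5, Singh 3 — all ≤ 5.

5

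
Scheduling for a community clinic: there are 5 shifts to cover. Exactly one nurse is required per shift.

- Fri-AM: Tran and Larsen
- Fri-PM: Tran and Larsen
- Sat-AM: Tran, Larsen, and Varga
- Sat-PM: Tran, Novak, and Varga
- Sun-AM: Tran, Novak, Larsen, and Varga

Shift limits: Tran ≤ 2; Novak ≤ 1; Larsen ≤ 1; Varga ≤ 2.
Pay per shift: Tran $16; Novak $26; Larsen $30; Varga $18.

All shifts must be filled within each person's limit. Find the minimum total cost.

Picking the cheapest available nurse for each shift independently would cost $80, but that ignores the shift limits.
An optimal schedule: Fri-AM→Tran, Fri-PM→Tran, Sat-AM→Varga, Sat-PM→Varga, Sun-AM→Novak.
Total: 16 + 16 + 18 + 18 + 26 = $94.

$94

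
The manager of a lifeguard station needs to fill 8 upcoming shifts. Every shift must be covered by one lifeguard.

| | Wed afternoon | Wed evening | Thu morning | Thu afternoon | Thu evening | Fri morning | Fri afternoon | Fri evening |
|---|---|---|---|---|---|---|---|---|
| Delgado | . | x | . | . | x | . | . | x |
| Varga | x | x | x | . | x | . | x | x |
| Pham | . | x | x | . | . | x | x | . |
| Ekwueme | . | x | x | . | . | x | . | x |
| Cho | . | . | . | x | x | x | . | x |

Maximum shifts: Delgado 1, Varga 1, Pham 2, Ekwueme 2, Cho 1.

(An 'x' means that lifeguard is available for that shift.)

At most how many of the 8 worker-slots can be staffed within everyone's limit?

7

Total capacity across all lifeguards is 1+1+2+2+1 = 7, and 8 slots are needed, so at most 7 can be filled.
An assignment achieving 7: Wed afternoon→Varga, Wed evening→Ekwueme, Thu morning→Pham, Thu afternoon→Cho, Thu evening→Delgado, Fri morning→Ekwueme, Fri afternoon→Pham.
Loads: Delgado 1/1, Varga 1/1, Pham 2/2, Ekwueme 2/2, Cho 1/1.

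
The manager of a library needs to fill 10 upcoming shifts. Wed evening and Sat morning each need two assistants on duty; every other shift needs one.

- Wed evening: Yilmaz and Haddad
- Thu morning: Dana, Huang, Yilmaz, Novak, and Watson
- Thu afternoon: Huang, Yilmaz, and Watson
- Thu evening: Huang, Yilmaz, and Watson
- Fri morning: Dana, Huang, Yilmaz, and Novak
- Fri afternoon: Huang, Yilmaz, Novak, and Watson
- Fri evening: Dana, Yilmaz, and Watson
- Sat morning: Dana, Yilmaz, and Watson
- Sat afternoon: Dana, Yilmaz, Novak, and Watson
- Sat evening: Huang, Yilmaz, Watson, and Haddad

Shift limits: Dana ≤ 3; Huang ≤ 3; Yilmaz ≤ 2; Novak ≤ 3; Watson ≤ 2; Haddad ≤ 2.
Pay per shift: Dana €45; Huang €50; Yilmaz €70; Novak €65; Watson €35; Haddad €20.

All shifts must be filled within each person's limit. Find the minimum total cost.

€530

Wed evening can only be covered by Yilmaz and Haddad, so that assignment is forced.
Picking the cheapest available assistant for each shift independently would cost €445, but that ignores the shift limits.
An optimal schedule: Wed evening→Haddad+Yilmaz, Thu morning→Huang, Thu afternoon→Watson, Thu evening→Huang, Fri morning→Dana, Fri afternoon→Huang, Fri evening→Dana, Sat morning→Watson+Dana, Sat afternoon→Novak, Sat evening→Haddad.
Total: 20 + 70 + 50 + 35 + 50 + 45 + 50 + 45 + 35 + 45 + 65 + 20 = €530.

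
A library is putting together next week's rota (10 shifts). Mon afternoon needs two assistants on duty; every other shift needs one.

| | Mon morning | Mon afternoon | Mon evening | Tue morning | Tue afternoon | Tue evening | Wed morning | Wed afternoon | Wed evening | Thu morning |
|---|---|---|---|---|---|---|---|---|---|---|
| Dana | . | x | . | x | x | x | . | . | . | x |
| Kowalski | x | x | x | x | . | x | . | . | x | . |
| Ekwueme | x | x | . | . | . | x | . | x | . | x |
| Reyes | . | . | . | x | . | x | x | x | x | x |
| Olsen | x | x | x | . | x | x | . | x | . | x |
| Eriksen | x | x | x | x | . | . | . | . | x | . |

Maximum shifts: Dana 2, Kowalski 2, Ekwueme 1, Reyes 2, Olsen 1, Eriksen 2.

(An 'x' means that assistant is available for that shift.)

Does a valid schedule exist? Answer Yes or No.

No

Total capacity is 2+2+1+2+1+2 = 10 but 11 worker-slots are needed — infeasible.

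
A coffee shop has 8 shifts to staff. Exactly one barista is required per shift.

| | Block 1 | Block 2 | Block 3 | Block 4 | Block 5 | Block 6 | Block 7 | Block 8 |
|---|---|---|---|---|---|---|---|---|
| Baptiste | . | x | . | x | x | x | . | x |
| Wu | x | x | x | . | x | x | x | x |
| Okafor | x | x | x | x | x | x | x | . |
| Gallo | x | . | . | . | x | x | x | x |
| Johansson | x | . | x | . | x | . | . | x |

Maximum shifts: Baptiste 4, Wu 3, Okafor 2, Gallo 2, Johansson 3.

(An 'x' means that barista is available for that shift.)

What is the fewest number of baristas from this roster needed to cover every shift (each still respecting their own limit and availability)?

3

8 slots to fill and no one can take more than 4, so at least ⌈8/4⌉ = 2 baristas are needed.
Any 2 baristas together have capacity at most 4+3 = 7 < 8 slots, so 2 can never suffice.
Baptiste, Wu, and Okafor alone can cover everything: Block 1→Wu, Block 2→Baptiste, Block 3→Wu, Block 4→Baptiste, Block 5→Baptiste, Block 6→Okafor, Block 7→Wu, Block 8→Baptiste.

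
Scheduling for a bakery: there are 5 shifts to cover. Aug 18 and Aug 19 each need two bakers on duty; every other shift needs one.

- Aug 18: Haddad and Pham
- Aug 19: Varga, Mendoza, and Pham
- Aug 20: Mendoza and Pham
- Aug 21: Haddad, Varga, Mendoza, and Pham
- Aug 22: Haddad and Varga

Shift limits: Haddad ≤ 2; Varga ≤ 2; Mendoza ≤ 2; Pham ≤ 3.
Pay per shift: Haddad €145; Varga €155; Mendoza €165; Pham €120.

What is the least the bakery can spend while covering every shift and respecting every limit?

€960

Aug 18 can only be covered by Haddad and Pham, so that assignment is forced.
Picking the cheapest available baker for each shift independently would cost €925, but that ignores the shift limits.
An optimal schedule: Aug 18→Pham+Haddad, Aug 19→Pham+Varga, Aug 20→Pham, Aug 21→Varga, Aug 22→Haddad.
Total: 120 + 145 + 120 + 155 + 120 + 155 + 145 = €960.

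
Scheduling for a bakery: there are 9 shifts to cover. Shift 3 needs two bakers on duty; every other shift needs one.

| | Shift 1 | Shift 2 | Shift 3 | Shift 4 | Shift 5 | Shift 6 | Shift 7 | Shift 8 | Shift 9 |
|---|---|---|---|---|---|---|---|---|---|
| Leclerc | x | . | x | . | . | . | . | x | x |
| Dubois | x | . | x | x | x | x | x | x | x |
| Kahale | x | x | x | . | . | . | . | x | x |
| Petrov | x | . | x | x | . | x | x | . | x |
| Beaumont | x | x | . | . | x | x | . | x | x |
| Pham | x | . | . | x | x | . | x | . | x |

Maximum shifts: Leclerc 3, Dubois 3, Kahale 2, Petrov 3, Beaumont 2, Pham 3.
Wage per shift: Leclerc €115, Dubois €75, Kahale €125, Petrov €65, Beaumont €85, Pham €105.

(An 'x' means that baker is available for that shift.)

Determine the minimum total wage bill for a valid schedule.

Picking the cheapest available baker for each shift independently would cost €700, but that ignores the shift limits.
An optimal schedule: Shift 1→Pham, Shift 2→Beaumont, Shift 3→Petrov+Dubois, Shift 4→Petrov, Shift 5→Dubois, Shift 6→Petrov, Shift 7→Dubois, Shift 8→Beaumont, Shift 9→Pham.
Total: 105 + 85 + 65 + 75 + 65 + 75 + 65 + 75 + 85 + 105 = €800.

€800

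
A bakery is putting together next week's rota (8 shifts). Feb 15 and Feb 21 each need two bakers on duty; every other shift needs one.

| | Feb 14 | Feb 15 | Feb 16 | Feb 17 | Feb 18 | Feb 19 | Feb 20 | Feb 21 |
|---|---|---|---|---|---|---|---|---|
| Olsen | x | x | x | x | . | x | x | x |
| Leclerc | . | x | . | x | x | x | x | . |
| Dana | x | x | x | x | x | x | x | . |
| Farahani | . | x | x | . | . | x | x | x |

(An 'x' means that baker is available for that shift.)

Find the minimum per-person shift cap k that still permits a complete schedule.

3

With 4 bakers and 10 worker-slots to fill, someone must work at least ⌈10/4⌉ = 3 shifts, so k ≥ 3.
k = 3 works: Feb 14→Olsen, Feb 15→Dana+Farahani, Feb 16→Olsen, Feb 17→Leclerc, Feb 18→Leclerc, Feb 19→Leclerc, Feb 20→Dana, Feb 21→Olsen+Farahani.
Loads: Olsen 3, Leclerc 3, Dana 2, Farahani 2 — all ≤ 3.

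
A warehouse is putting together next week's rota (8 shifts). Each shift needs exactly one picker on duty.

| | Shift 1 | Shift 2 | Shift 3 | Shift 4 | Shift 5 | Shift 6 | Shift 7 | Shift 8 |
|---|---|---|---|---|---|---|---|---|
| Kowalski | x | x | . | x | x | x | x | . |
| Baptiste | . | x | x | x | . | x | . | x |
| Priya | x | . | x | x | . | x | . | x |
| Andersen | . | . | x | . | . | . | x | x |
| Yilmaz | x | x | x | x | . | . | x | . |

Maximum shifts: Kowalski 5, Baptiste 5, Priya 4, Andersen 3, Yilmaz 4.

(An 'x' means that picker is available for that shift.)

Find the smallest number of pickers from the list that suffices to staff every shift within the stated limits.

2

8 slots to fill and no one can take more than 5, so at least ⌈8/5⌉ = 2 pickers are needed.
Kowalski and Baptiste alone can cover everything: Shift 1→Kowalski, Shift 2→Kowalski, Shift 3→Baptiste, Shift 4→Kowalski, Shift 5→Kowalski, Shift 6→Baptiste, Shift 7→Kowalski, Shift 8→Baptiste.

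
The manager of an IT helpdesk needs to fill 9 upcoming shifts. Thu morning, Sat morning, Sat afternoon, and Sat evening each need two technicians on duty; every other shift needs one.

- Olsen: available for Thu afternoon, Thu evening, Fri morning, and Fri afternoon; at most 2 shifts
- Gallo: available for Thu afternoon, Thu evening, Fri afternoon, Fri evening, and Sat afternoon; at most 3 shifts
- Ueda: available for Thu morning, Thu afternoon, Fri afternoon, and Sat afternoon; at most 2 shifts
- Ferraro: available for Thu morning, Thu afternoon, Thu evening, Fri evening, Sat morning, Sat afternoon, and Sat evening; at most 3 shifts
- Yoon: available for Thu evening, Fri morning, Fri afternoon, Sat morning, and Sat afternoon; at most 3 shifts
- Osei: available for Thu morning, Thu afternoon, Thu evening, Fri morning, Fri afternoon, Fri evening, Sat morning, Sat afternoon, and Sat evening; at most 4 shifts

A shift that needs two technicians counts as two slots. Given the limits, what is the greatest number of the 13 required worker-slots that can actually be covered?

Total capacity across all technicians is 2+3+2+3+3+4 = 17, and 13 slots are needed, so at most 13 can be filled.
An assignment achieving 13: Thu morning→Ueda+Ferraro, Thu afternoon→Olsen, Thu evening→Gallo, Fri morning→Olsen, Fri afternoon→Gallo, Fri evening→Gallo, Sat morning→Ferraro+Yoon, Sat afternoon→Ueda+Yoon, Sat evening→Ferraro+Osei.
Loads: Olsen 2/2, Gallo 3/3, Ueda 2/2, Ferraro 3/3, Yoon 2/3, Osei 1/4.

13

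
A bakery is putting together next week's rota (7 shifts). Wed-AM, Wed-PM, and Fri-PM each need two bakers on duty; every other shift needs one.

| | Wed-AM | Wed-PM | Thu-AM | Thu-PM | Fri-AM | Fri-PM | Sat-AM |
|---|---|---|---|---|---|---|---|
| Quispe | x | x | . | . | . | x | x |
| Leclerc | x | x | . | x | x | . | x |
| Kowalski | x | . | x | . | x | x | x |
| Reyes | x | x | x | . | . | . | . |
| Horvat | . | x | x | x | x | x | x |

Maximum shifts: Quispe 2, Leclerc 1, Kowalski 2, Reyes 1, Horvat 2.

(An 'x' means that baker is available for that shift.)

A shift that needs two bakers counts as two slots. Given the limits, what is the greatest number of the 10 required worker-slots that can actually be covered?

Total capacity across all bakers is 2+1+2+1+2 = 8, and 10 slots are needed, so at most 8 can be filled.
An assignment achieving 8: Wed-AM→Quispe+Reyes, Wed-PM→Horvat, Thu-AM→Kowalski, Thu-PM→Leclerc, Fri-AM→Kowalski, Fri-PM→Quispe+Horvat.
Loads: Quispe 2/2, Leclerc 1/1, Kowalski 2/2, Reyes 1/1, Horvat 2/2.

8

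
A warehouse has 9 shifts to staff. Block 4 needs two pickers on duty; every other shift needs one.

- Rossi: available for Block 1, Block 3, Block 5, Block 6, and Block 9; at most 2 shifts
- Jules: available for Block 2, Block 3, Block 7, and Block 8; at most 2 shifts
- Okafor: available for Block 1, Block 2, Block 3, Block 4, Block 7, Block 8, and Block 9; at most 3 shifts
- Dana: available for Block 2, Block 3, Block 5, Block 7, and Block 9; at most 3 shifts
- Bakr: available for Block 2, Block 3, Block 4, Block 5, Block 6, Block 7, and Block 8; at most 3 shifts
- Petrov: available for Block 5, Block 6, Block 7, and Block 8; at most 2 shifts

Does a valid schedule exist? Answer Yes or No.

Yes

Block 4 can only be covered by Okafor and Bakr, so that assignment is forced.
One valid schedule: Block 1→Rossi, Block 2→Jules, Block 3→Okafor, Block 4→Okafor+Bakr, Block 5→Dana, Block 6→Rossi, Block 7→Dana, Block 8→Jules, Block 9→Okafor.
Loads: Rossi 2/2, Jules 2/2, Okafor 3/3, Dana 2/3, Bakr 1/3, Petrov 0/2 — all within limits.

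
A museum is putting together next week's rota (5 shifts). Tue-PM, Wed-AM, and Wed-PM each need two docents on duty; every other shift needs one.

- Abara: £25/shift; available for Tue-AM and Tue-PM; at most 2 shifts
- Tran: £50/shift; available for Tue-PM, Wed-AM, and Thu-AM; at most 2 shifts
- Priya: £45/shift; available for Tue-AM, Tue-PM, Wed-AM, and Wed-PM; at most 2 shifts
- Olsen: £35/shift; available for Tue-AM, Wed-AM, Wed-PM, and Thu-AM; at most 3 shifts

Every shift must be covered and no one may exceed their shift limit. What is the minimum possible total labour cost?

£295

Wed-PM can only be covered by Priya and Olsen, so that assignment is forced.
Picking the cheapest available docent for each shift independently would cost £290, but that ignores the shift limits.
An optimal schedule: Tue-AM→Abara, Tue-PM→Abara+Priya, Wed-AM→Olsen+Tran, Wed-PM→Olsen+Priya, Thu-AM→Olsen.
Total: 25 + 25 + 45 + 35 + 50 + 35 + 45 + 35 = £295.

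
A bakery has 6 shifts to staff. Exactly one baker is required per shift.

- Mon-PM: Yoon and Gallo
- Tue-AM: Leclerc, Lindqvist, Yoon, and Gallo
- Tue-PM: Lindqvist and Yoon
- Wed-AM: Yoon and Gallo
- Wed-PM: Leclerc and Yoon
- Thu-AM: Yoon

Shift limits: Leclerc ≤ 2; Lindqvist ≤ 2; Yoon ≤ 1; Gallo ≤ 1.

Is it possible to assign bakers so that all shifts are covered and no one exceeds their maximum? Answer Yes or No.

Total capacity is 6 and 6 slots are needed, so capacity alone doesn't rule it out.
Shifts {Mon-PM, Wed-AM, Thu-AM} need 3 worker-slots in total, but the bakers available for any of those shifts (Yoon and Gallo) can supply at most 2 among them. So no valid schedule exists.

No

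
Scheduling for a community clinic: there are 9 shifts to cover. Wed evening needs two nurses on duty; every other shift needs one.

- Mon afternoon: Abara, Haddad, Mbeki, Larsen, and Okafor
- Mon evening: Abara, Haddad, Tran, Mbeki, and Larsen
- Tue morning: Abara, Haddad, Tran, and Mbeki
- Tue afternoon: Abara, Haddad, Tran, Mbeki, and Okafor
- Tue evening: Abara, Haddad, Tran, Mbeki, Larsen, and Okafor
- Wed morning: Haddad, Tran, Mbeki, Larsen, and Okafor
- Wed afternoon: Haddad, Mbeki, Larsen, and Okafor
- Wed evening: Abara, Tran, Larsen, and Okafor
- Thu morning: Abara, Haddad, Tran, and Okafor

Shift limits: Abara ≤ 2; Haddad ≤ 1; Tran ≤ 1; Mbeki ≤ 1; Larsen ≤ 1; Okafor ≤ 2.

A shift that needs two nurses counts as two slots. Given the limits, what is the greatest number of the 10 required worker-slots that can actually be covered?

Total capacity across all nurses is 2+1+1+1+1+2 = 8, and 10 slots are needed, so at most 8 can be filled.
An assignment achieving 8: Mon afternoon→Mbeki, Mon evening→Larsen, Tue morning→Abara, Tue afternoon→Okafor, Wed afternoon→Haddad, Wed evening→Abara+Tran, Thu morning→Okafor.
Loads: Abara 2/2, Haddad 1/1, Tran 1/1, Mbeki 1/1, Larsen 1/1, Okafor 2/2.

8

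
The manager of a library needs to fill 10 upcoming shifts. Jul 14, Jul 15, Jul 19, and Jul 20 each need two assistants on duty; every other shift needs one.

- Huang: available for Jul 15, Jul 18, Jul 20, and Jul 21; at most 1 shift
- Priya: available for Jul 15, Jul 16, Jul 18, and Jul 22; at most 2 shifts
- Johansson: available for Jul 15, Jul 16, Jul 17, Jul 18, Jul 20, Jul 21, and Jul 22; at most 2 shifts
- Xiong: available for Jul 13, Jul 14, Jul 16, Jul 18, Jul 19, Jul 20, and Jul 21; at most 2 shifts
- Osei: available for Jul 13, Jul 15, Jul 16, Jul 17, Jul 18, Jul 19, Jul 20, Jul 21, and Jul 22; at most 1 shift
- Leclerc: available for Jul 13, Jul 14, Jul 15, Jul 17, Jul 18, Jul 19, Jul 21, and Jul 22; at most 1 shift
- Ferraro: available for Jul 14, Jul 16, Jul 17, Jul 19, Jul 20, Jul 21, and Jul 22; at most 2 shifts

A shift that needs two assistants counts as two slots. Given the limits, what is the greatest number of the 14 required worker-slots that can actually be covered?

Total capacity across all assistants is 1+2+2+2+1+1+2 = 11, and 14 slots are needed, so at most 11 can be filled.
An assignment achieving 11: Jul 13→Xiong, Jul 14→Xiong+Leclerc, Jul 15→Huang+Priya, Jul 16→Priya, Jul 17→Johansson, Jul 19→Osei+Ferraro, Jul 20→Johansson+Ferraro.
Loads: Huang 1/1, Priya 2/2, Johansson 2/2, Xiong 2/2, Osei 1/1, Leclerc 1/1, Ferraro 2/2.

11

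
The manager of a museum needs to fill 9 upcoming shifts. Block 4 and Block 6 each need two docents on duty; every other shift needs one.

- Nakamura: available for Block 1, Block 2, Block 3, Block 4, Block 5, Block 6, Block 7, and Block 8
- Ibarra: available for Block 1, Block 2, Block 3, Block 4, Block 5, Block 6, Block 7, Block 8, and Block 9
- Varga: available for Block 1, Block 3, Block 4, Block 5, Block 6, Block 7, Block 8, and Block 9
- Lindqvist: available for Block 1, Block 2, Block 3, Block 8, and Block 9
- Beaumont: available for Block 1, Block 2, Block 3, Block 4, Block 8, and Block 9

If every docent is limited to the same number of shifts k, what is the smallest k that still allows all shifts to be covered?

3

With 5 docents and 11 worker-slots to fill, someone must work at least ⌈11/5⌉ = 3 shifts, so k ≥ 3.
k = 3 works: Block 1→Varga, Block 2→Ibarra, Block 3→Varga, Block 4→Varga+Beaumont, Block 5→Nakamura, Block 6→Nakamura+Ibarra, Block 7→Nakamura, Block 8→Lindqvist, Block 9→Ibarra.
Loads: Nakamura 3, Ibarra 3, Varga 3, Lindqvist 1, Beaumont 1 — all ≤ 3.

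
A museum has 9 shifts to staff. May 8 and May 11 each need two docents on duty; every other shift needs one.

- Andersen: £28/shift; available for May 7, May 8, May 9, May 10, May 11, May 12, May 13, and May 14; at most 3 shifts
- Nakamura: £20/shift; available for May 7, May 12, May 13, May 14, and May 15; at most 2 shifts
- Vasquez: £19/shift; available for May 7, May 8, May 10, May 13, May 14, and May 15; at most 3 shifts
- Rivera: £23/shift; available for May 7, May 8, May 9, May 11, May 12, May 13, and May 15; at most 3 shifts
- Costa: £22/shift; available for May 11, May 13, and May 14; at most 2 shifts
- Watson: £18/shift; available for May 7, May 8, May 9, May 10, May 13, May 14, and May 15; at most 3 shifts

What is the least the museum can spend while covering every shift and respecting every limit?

£218

Picking the cheapest available docent for each shift independently would cost £210, but that ignores the shift limits.
An optimal schedule: May 7→Vasquez, May 8→Watson+Vasquez, May 9→Watson, May 10→Watson, May 11→Costa+Rivera, May 12→Nakamura, May 13→Costa, May 14→Nakamura, May 15→Vasquez.
Total: 19 + 18 + 19 + 18 + 18 + 22 + 23 + 20 + 22 + 20 + 19 = £218.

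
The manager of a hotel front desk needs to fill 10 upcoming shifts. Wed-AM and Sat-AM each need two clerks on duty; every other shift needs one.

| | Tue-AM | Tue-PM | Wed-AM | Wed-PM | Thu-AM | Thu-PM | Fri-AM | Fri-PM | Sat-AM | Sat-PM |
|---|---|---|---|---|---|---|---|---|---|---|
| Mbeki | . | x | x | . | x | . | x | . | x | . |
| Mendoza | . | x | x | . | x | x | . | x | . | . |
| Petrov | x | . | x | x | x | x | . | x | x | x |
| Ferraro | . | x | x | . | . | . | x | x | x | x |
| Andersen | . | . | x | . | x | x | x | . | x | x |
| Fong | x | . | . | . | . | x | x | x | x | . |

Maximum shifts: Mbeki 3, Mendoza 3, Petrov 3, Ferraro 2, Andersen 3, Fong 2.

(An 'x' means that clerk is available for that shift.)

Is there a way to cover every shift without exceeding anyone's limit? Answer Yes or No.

Wed-PM can only be covered by Petrov, so that assignment is forced.
One valid schedule: Tue-AM→Petrov, Tue-PM→Mbeki, Wed-AM→Mendoza+Ferraro, Wed-PM→Petrov, Thu-AM→Mbeki, Thu-PM→Mendoza, Fri-AM→Mbeki, Fri-PM→Mendoza, Sat-AM→Ferraro+Andersen, Sat-PM→Petrov.
Loads: Mbeki 3/3, Mendoza 3/3, Petrov 3/3, Ferraro 2/2, Andersen 1/3, Fong 0/2 — all within limits.

Yes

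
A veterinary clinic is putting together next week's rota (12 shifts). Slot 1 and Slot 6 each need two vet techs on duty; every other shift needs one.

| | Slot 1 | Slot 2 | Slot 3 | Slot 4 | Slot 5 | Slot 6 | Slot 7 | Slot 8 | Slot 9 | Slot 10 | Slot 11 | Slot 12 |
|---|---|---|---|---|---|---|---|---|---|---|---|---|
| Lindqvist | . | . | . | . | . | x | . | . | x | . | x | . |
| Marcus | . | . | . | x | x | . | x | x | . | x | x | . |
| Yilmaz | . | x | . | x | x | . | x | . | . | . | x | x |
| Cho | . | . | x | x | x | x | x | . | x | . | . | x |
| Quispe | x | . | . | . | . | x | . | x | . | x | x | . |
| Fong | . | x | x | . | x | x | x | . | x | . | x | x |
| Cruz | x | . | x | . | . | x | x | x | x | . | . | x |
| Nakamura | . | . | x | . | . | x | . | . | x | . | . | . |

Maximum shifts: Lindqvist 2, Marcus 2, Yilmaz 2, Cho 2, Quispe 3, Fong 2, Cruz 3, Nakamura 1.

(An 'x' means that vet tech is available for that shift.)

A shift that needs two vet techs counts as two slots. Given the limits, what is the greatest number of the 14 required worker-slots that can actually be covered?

14

Total capacity across all vet techs is 2+2+2+2+3+2+3+1 = 17, and 14 slots are needed, so at most 14 can be filled.
An assignment achieving 14: Slot 1→Quispe+Cruz, Slot 2→Yilmaz, Slot 3→Cho, Slot 4→Marcus, Slot 5→Yilmaz, Slot 6→Quispe+Fong, Slot 7→Fong, Slot 8→Quispe, Slot 9→Lindqvist, Slot 10→Marcus, Slot 11→Lindqvist, Slot 12→Cho.
Loads: Lindqvist 2/2, Marcus 2/2, Yilmaz 2/2, Cho 2/2, Quispe 3/3, Fong 2/2, Cruz 1/3, Nakamura 0/1.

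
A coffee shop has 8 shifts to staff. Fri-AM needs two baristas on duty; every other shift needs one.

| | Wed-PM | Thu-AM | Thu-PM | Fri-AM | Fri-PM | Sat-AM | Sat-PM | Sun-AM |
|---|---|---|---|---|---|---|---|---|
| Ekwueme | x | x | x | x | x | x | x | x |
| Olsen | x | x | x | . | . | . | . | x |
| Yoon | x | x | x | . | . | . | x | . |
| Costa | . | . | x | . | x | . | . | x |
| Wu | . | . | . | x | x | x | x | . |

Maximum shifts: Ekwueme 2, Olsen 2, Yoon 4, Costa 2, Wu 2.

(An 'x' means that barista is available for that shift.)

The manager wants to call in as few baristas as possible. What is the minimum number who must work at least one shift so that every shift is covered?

4

9 slots to fill and no one can take more than 4, so at least ⌈9/4⌉ = 3 baristas are needed.
Any 3 baristas together have capacity at most 4+2+2 = 8 < 9 slots, so 3 can never suffice.
Ekwueme, Olsen, Yoon, and Wu alone can cover everything: Wed-PM→Olsen, Thu-AM→Yoon, Thu-PM→Yoon, Fri-AM→Ekwueme+Wu, Fri-PM→Ekwueme, Sat-AM→Wu, Sat-PM→Yoon, Sun-AM→Olsen.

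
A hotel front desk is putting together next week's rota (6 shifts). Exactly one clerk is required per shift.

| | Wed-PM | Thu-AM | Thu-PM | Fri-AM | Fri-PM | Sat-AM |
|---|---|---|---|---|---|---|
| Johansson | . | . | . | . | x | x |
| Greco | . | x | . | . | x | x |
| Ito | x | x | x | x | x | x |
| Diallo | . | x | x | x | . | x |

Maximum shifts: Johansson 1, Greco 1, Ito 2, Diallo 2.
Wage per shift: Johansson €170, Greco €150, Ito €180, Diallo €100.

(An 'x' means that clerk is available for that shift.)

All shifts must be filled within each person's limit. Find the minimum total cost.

Wed-PM can only be covered by Ito, so that assignment is forced.
Picking the cheapest available clerk for each shift independently would cost €730, but that ignores the shift limits.
An optimal schedule: Wed-PM→Ito, Thu-AM→Greco, Thu-PM→Ito, Fri-AM→Diallo, Fri-PM→Johansson, Sat-AM→Diallo.
Total: 180 + 150 + 180 + 100 + 170 + 100 = €880.

€880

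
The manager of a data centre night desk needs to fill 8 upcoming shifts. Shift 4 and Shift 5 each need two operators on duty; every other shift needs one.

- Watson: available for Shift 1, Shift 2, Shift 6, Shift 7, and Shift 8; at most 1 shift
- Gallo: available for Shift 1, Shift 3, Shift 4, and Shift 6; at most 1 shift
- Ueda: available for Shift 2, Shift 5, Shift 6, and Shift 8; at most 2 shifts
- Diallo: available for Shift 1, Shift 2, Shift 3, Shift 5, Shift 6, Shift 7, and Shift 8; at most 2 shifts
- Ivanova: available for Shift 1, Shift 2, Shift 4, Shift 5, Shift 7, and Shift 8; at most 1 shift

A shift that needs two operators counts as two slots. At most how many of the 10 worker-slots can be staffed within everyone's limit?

Total capacity across all operators is 1+1+2+2+1 = 7, and 10 slots are needed, so at most 7 can be filled.
An assignment achieving 7: Shift 1→Diallo, Shift 2→Ueda, Shift 3→Gallo, Shift 4→Ivanova, Shift 5→Ueda+Diallo, Shift 7→Watson.
Loads: Watson 1/1, Gallo 1/1, Ueda 2/2, Diallo 2/2, Ivanova 1/1.

7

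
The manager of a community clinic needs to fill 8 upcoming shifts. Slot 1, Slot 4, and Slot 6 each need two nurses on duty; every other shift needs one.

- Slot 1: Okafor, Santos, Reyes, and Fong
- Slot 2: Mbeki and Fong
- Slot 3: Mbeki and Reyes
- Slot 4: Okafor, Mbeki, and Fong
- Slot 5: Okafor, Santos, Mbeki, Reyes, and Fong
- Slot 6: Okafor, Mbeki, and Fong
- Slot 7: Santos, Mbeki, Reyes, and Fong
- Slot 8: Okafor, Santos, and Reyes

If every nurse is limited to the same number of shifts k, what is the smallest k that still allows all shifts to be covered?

With 5 nurses and 11 worker-slots to fill, someone must work at least ⌈11/5⌉ = 3 shifts, so k ≥ 3.
k = 3 works: Slot 1→Santos+Reyes, Slot 2→Mbeki, Slot 3→Mbeki, Slot 4→Okafor+Mbeki, Slot 5→Santos, Slot 6→Okafor+Fong, Slot 7→Santos, Slot 8→Okafor.
Loads: Okafor 3, Santos 3, Mbeki 3, Reyes 1, Fong 1 — all ≤ 3.

3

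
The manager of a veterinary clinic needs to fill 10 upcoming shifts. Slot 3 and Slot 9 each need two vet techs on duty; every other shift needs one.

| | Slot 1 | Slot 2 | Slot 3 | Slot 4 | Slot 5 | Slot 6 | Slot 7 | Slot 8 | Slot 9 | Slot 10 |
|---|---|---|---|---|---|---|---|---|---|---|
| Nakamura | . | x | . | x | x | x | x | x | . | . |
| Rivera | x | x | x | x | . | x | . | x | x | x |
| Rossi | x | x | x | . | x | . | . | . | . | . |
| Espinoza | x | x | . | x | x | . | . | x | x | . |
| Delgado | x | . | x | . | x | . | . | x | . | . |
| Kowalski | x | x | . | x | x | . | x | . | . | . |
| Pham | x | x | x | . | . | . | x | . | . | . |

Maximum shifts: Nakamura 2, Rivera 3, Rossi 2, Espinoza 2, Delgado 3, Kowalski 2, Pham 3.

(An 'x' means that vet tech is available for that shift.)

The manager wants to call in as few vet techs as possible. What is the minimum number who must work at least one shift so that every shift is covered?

12 slots to fill and no one can take more than 3, so at least ⌈12/3⌉ = 4 vet techs are needed.
Any 4 vet techs together have capacity at most 3+3+3+2 = 11 < 12 slots, so 4 can never suffice.
Nakamura, Rivera, Rossi, Espinoza, and Delgado alone can cover everything: Slot 1→Delgado, Slot 2→Rossi, Slot 3→Rivera+Rossi, Slot 4→Espinoza, Slot 5→Delgado, Slot 6→Nakamura, Slot 7→Nakamura, Slot 8→Delgado, Slot 9→Rivera+Espinoza, Slot 10→Rivera.

5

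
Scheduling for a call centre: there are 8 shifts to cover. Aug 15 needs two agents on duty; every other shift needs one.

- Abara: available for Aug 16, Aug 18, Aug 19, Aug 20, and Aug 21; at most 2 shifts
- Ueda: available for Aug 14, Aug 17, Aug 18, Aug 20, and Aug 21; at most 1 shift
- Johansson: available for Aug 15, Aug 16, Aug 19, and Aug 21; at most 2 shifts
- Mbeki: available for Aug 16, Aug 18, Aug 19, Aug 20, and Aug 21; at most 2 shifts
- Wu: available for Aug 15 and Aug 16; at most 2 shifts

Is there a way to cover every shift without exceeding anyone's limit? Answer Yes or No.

Total capacity is 9 and 9 slots are needed, so capacity alone doesn't rule it out.
Shifts {Aug 14, Aug 17} need 2 worker-slots in total, but the agents available for any of those shifts (Ueda) can supply at most 1 among them. So no valid schedule exists.

No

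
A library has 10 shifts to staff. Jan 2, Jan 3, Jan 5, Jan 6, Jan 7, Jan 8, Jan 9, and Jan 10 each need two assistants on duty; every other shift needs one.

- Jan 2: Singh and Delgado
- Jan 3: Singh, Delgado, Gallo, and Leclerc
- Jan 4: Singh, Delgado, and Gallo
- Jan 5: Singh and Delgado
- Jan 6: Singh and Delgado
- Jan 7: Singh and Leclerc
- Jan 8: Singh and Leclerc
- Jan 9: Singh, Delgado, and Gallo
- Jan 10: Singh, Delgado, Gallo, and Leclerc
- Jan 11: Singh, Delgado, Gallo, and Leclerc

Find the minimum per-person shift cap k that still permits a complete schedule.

With 4 assistants and 18 worker-slots to fill, someone must work at least ⌈18/4⌉ = 5 shifts, so k ≥ 5.
k = 5 works: Jan 2→Singh+Delgado, Jan 3→Gallo+Leclerc, Jan 4→Delgado, Jan 5→Singh+Delgado, Jan 6→Singh+Delgado, Jan 7→Singh+Leclerc, Jan 8→Singh+Leclerc, Jan 9→Delgado+Gallo, Jan 10→Gallo+Leclerc, Jan 11→Gallo.
Loads: Singh 5, Delgado 5, Gallo 4, Leclerc 4 — all ≤ 5.

5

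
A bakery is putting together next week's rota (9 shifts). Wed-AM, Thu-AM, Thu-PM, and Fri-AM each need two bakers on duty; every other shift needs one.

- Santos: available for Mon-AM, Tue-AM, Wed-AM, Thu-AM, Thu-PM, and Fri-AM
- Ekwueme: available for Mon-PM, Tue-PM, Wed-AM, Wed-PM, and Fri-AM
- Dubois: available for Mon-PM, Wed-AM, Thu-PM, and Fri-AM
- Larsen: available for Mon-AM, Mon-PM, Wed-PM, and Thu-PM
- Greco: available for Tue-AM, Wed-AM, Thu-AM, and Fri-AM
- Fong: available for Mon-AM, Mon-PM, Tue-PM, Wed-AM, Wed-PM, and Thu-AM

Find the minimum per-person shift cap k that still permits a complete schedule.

3

With 6 bakers and 13 worker-slots to fill, someone must work at least ⌈13/6⌉ = 3 shifts, so k ≥ 3.
k = 3 works: Mon-AM→Santos, Mon-PM→Ekwueme, Tue-AM→Santos, Tue-PM→Ekwueme, Wed-AM→Dubois+Greco, Wed-PM→Ekwueme, Thu-AM→Santos+Greco, Thu-PM→Dubois+Larsen, Fri-AM→Dubois+Greco.
Loads: Santos 3, Ekwueme 3, Dubois 3, Larsen 1, Greco 3, Fong 0 — all ≤ 3.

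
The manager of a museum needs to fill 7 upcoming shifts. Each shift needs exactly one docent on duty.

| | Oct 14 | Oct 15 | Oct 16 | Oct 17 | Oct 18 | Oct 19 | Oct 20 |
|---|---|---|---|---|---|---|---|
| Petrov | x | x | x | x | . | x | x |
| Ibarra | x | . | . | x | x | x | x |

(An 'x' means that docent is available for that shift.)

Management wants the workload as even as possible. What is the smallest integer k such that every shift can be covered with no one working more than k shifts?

With 2 docents and 7 worker-slots to fill, someone must work at least ⌈7/2⌉ = 4 shifts, so k ≥ 4.
k = 4 works: Oct 14→Petrov, Oct 15→Petrov, Oct 16→Petrov, Oct 17→Petrov, Oct 18→Ibarra, Oct 19→Ibarra, Oct 20→Ibarra.
Loads: Petrov 4, Ibarra 3 — all ≤ 4.

4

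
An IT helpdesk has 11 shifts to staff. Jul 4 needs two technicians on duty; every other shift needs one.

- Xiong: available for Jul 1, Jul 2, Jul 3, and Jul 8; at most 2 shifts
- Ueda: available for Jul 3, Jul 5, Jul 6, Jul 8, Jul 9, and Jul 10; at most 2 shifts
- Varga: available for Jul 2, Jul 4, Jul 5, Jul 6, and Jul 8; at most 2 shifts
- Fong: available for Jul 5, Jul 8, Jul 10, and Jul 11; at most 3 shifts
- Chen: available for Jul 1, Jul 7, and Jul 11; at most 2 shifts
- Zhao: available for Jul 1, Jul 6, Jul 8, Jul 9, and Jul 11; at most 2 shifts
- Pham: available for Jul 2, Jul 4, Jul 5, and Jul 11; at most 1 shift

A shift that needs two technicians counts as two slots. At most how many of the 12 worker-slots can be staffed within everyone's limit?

12

Total capacity across all technicians is 2+2+2+3+2+2+1 = 14, and 12 slots are needed, so at most 12 can be filled.
An assignment achieving 12: Jul 1→Xiong, Jul 2→Varga, Jul 3→Xiong, Jul 4→Varga+Pham, Jul 5→Fong, Jul 6→Zhao, Jul 7→Chen, Jul 8→Fong, Jul 9→Ueda, Jul 10→Ueda, Jul 11→Fong.
Loads: Xiong 2/2, Ueda 2/2, Varga 2/2, Fong 3/3, Chen 1/2, Zhao 1/2, Pham 1/1.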